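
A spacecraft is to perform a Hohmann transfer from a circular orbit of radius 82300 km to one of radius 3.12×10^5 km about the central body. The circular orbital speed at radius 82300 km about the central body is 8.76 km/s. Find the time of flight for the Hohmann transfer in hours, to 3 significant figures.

t = 30.4 hours

From the circular-orbit relation v² = μ/r at r = 82300 km: μ = v²r = (8.76)² × 82300 = 6.31550×10^6 km³/s².
Transfer-ellipse semi-major axis a_t = (r₁ + r₂)/2 = (82300 + 3.120×10^5)/2 = 1.9715×10^5 km.
By Kepler's third law the transfer-orbit period is T = 2π√(a_t³/μ), so t = T/2 = 1.094×10^5 s.
Converting: 1.094×10^5 s ÷ 3600 s/hour = 30.4 hours.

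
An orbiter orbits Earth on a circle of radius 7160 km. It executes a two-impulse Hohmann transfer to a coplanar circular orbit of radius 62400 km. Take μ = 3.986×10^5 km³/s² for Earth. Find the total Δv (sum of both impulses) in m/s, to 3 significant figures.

Transfer-ellipse semi-major axis a_t = (r₁ + r₂)/2 = (7160 + 62400)/2 = 34780 km.
Circular speed at r₁: v₁ = √(μ/r₁) = √(3.986×10^5/7160) = 7.4613 km/s.
On the transfer ellipse at r₁, v² = μ(2/r − 1/a) gives v_p = √[μ(2/r₁ − 1/a_t)] = 9.9940 km/s.
First burn Δv₁ = |v_p − v₁| = 2.5327 km/s.
At r₂, v₂ = √(μ/r₂) = 2.5274 km/s.
Transfer-orbit speed at r₂: v_a = √[μ(2/r₂ − 1/a_t)] = 1.1467 km/s.
Second burn Δv₂ = |v₂ − v_a| = 1.3807 km/s.
Δv = Δv₁ + Δv₂ = 2.5327 + 1.3807 = 3.913 km/s.

Δv = 3910 m/s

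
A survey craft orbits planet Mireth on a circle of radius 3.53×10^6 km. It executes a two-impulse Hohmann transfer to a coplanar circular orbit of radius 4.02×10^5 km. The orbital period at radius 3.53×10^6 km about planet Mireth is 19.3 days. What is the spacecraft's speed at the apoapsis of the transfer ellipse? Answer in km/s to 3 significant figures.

v = 6.01 km/s

From Kepler's third law T² = 4π²r³/μ at r = 3.53×10^6 km, T = 19.3 days = 19.3 × 86400 s = 1.66752×10^6 s: μ = 4π²r³/T² = 6.24513×10^8 km³/s².
Semi-major axis of the transfer orbit: a_t = (3.530×10^6 + 4.020×10^5)/2 = 1.966×10^6 km.
At apoapsis, r = 3.530×10^6 km.
Vis-viva: v = √[μ(2/r − 1/a_t)] = √[6.24513×10^8 × (2/3.530×10^6 − 1/1.966×10^6)] = 6.015 km/s.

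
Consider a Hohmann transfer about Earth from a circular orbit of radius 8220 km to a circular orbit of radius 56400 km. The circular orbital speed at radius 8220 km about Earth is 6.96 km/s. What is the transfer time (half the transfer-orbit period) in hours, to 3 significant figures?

From the circular-orbit relation v² = μ/r at r = 8220 km: μ = v²r = (6.96)² × 8220 = 3.98190×10^5 km³/s².
The Hohmann ellipse has a_t = (r₁ + r₂)/2 = 32310 km.
Half the transfer-orbit period gives t = π√(a_t³/μ) = 28910 s.
Converting: 28910 s ÷ 3600 s/hour = 8.03 hours.

t = 8.03 hours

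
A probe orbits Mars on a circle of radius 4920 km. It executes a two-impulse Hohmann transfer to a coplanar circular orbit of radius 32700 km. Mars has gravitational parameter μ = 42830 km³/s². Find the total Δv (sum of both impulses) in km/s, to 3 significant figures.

Δv = 1.50 km/s

Transfer-ellipse semi-major axis a_t = (r₁ + r₂)/2 = (4920 + 32700)/2 = 18810 km.
Circular speed at r₁: v₁ = √(μ/r₁) = √(42830/4920) = 2.9505 km/s.
Transfer-orbit speed at r₁ (v² = μ(2/r − 1/a)): v_p = √[μ(2/r₁ − 1/a_t)] = 3.8902 km/s.
First burn Δv₁ = |v_p − v₁| = 0.9397 km/s.
At r₂, v₂ = √(μ/r₂) = 1.14446 km/s.
Transfer-orbit speed at r₂: v_a = √[μ(2/r₂ − 1/a_t)] = 0.585313 km/s.
Second burn Δv₂ = |v₂ − v_a| = 0.5591 km/s.
Δv = Δv₁ + Δv₂ = 0.9397 + 0.5591 = 1.499 km/s.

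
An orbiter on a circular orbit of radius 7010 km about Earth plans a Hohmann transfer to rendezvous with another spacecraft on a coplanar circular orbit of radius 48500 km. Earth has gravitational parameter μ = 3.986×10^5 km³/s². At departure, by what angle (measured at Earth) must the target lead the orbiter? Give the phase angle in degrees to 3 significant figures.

Semi-major axis of the transfer orbit: a_t = (7010 + 48500)/2 = 27755 km.
Transfer time t = π√(a_t³/μ) = 23010 s.
The target's mean motion on its circular orbit is ω₂ = √(μ/r₂³) = 5.911×10^-5 rad/s.
Angle swept by the target during transfer: ω₂·t = 1.360 rad = 77.92°.
Arrival is 180° from departure on the ellipse, so φ = 180° − 77.92° = 102°.

φ = 102°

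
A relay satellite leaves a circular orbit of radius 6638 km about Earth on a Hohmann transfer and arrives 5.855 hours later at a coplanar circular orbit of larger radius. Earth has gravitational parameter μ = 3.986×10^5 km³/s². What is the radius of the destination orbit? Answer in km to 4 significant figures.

Transfer time t = 5.855 hours = 21078 s, and t = π√(a_t³/μ).
So a_t = (μ t²/π²)^(1/3) = (3.986×10^5 × (21078)² / π²)^(1/3) = 26180 km.
Since a_t = (r₁ + r₂)/2, r₂ = 2a_t − r₁ = 2×26180 − 6638 = 45722 km.

r₂ = 45720 km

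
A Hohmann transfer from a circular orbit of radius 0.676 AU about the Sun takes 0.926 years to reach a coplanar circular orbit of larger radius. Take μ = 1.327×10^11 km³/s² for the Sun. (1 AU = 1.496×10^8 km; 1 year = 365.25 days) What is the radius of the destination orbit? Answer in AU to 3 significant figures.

In km: r₁ = 0.676 × 1.496×10^8 = 1.011296×10^8 km.
Transfer time t = 0.926 years × 365.25 × 86400 s = 2.92223376×10^7 s, and t = π√(a_t³/μ).
So a_t = (μ t²/π²)^(1/3) = (1.327×10^11 × (2.92223376×10^7)² / π²)^(1/3) = 2.2560×10^8 km.
Since a_t = (r₁ + r₂)/2, r₂ = 2a_t − r₁ = 2×2.2560×10^8 − 1.011296×10^8 = 3.500704×10^8 km.
In AU: r₂ = 3.500704×10^8 / 1.496×10^8 = 2.34 AU.

r₂ = 2.34 AU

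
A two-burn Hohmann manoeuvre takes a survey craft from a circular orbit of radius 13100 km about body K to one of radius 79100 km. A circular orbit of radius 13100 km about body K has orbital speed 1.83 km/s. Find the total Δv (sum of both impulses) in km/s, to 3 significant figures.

From the circular-orbit relation v² = μ/r at r = 13100 km: μ = v²r = (1.83)² × 13100 = 43870.6 km³/s².
The Hohmann ellipse has a_t = (r₁ + r₂)/2 = 46100 km.
Circular speed at r₁: v₁ = √(μ/r₁) = √(43870.6/13100) = 1.830000 km/s.
Transfer-orbit speed at r₁ (vis-viva equation): v_p = √[μ(2/r₁ − 1/a_t)] = 2.397115 km/s.
First burn Δv₁ = |v_p − v₁| = 0.567115 km/s.
Circular speed at r₂: v₂ = √(μ/r₂) = 0.7447294 km/s.
Transfer-orbit speed at r₂: v_a = √[μ(2/r₂ − 1/a_t)] = 0.3969938 km/s.
Second burn Δv₂ = |v₂ − v_a| = 0.347736 km/s.
Total Δv = Δv₁ + Δv₂ = 0.9149 km/s.

Δv = 0.915 km/s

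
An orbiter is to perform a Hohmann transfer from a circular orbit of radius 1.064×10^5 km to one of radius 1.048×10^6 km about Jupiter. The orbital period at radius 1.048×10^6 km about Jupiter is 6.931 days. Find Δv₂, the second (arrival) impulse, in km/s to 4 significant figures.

Δv₂ = 6.275 km/s

From Kepler's third law T² = 4π²r³/μ at r = 1.048×10^6 km, T = 6.931 days = 6.931 × 86400 s = 5.988384×10^5 s: μ = 4π²r³/T² = 1.26714×10^8 km³/s².
Semi-major axis of the transfer orbit: a_t = (1.064×10^5 + 1.048×10^6)/2 = 5.772×10^5 km.
On the circular orbit at r = 1.048×10^6 km, v_c = √(μ/r) = 10.996 km/s.
Transfer-orbit speed at the same r (vis-viva, a = a_t): v_t = √[μ(2/r − 1/a_t)] = 4.7211 km/s.
Δv₂ = |v_t − v_c| = |4.7211 − 10.996| = 6.275 km/s.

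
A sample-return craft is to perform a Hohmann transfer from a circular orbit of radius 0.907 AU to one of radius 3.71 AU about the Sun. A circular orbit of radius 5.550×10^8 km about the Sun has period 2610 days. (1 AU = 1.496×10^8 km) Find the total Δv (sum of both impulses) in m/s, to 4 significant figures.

Δv = 14140 m/s

From Kepler's third law T² = 4π²r³/μ at r = 5.550×10^8 km, T = 2610 days = 2610 × 86400 s = 2.25504×10^8 s: μ = 4π²r³/T² = 1.32718×10^11 km³/s².
In km: r₁ = 0.907 × 1.496×10^8 = 1.356872×10^8 km; r₂ = 3.71 × 1.496×10^8 = 5.55016×10^8 km.
The Hohmann ellipse has a_t = (r₁ + r₂)/2 = 3.453516×10^8 km.
At r₁ the circular-orbit speed is v₁ = √(μ/r₁) = 31.275 km/s.
Transfer-orbit speed at r₁ (v² = μ(2/r − 1/a)): v_p = √[μ(2/r₁ − 1/a_t)] = 39.648 km/s.
First burn Δv₁ = |v_p − v₁| = 8.373 km/s.
At r₂, v₂ = √(μ/r₂) = 15.464 km/s.
Transfer-orbit speed at r₂: v_a = √[μ(2/r₂ − 1/a_t)] = 9.6928 km/s.
Second burn Δv₂ = |v₂ − v_a| = 5.771 km/s.
Total Δv = Δv₁ + Δv₂ = 14.14 km/s.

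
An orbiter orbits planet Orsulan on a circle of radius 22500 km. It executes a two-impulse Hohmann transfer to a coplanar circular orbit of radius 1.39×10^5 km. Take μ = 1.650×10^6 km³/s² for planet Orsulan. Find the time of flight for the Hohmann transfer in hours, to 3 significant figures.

t = 15.6 hours

The Hohmann ellipse has a_t = (r₁ + r₂)/2 = 80750 km.
By Kepler's third law the transfer-orbit period is T = 2π√(a_t³/μ), so t = T/2 = 56120 s.
Converting: 56120 s ÷ 3600 s/hour = 15.6 hours.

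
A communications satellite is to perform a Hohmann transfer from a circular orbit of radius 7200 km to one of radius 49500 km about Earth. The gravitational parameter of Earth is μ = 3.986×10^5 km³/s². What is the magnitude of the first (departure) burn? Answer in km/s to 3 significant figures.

Transfer-ellipse semi-major axis a_t = (r₁ + r₂)/2 = (7200 + 49500)/2 = 28350 km.
Circular speed at r = 7200 km: v_c = √(μ/r) = 7.441 km/s.
Vis-viva on the transfer ellipse at r = 7200 km gives v_t = √[μ(2/r − 1/a_t)] = 9.832 km/s.
Δv₁ = |v_t − v_c| = |9.832 − 7.441| = 2.391 km/s.

Δv₁ = 2.39 km/s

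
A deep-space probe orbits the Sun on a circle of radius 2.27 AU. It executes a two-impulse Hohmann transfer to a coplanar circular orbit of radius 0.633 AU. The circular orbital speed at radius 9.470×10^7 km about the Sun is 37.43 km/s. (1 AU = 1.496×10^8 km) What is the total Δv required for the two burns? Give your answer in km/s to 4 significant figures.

Δv = 16.09 km/s

From the circular-orbit relation v² = μ/r at r = 9.470×10^7 km: μ = v²r = (37.43)² × 9.470×10^7 = 1.32675×10^11 km³/s².
In km: r₁ = 2.27 × 1.496×10^8 = 3.39592×10^8 km; r₂ = 0.633 × 1.496×10^8 = 9.46968×10^7 km.
Transfer-ellipse semi-major axis a_t = (r₁ + r₂)/2 = (3.39592×10^8 + 9.46968×10^7)/2 = 2.171444×10^8 km.
At r₁ the circular-orbit speed is v₁ = √(μ/r₁) = 19.766 km/s.
Transfer-orbit speed at r₁ (vis-viva equation): v_a = √[μ(2/r₁ − 1/a_t)] = 13.053 km/s.
First burn Δv₁ = |v_a − v₁| = 6.713 km/s.
At r₂, v₂ = √(μ/r₂) = 37.4306 km/s.
Transfer-orbit speed at r₂: v_p = √[μ(2/r₂ − 1/a_t)] = 46.8092 km/s.
Second burn Δv₂ = |v₂ − v_p| = 9.379 km/s.
Δv = Δv₁ + Δv₂ = 6.713 + 9.379 = 16.09 km/s.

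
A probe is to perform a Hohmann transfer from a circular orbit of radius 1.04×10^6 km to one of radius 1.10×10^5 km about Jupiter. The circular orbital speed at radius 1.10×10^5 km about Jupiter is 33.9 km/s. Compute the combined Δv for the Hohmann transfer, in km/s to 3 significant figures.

Δv = 17.9 km/s

From the circular-orbit relation v² = μ/r at r = 1.10×10^5 km: μ = v²r = (33.9)² × 1.10×10^5 = 1.26413×10^8 km³/s².
Transfer-ellipse semi-major axis a_t = (r₁ + r₂)/2 = (1.040×10^6 + 1.100×10^5)/2 = 5.750×10^5 km.
Circular speed at r₁: v₁ = √(μ/r₁) = √(1.26413×10^8/1.040×10^6) = 11.025 km/s.
On the transfer ellipse at r₁, v² = μ(2/r − 1/a) gives v_a = √[μ(2/r₁ − 1/a_t)] = 4.8222 km/s.
First burn Δv₁ = |v_a − v₁| = 6.203 km/s.
At r₂, v₂ = √(μ/r₂) = 33.90 km/s.
Transfer-orbit speed at r₂: v_p = √[μ(2/r₂ − 1/a_t)] = 45.59 km/s.
Second burn Δv₂ = |v₂ − v_p| = 11.69 km/s.
Total Δv = Δv₁ + Δv₂ = 17.89 km/s.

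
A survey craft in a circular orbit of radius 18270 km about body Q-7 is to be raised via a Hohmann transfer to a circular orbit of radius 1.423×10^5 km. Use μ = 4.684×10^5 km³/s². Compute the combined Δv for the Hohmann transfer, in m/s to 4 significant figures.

Δv = 2626 m/s

Semi-major axis of the transfer orbit: a_t = (18270 + 1.423×10^5)/2 = 80285 km.
Circular speed at r₁: v₁ = √(μ/r₁) = √(4.684×10^5/18270) = 5.0634 km/s.
On the transfer ellipse at r₁, vis-viva equation gives v_p = √[μ(2/r₁ − 1/a_t)] = 6.7410 km/s.
First burn Δv₁ = |v_p − v₁| = 1.6776 km/s.
Circular speed at r₂: v₂ = √(μ/r₂) = 1.8142870 km/s.
Transfer-orbit speed at r₂: v_a = √[μ(2/r₂ − 1/a_t)] = 0.86548204 km/s.
Second burn Δv₂ = |v₂ − v_a| = 0.94880 km/s.
Δv = Δv₁ + Δv₂ = 1.6776 + 0.94880 = 2.626 km/s.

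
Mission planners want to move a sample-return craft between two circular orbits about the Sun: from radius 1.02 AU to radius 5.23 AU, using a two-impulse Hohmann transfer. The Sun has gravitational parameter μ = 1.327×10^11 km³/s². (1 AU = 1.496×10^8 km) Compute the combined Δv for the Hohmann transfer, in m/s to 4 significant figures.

In km: r₁ = 1.02 × 1.496×10^8 = 1.52592×10^8 km; r₂ = 5.23 × 1.496×10^8 = 7.82408×10^8 km.
The Hohmann ellipse has a_t = (r₁ + r₂)/2 = 4.675×10^8 km.
At r₁ the circular-orbit speed is v₁ = √(μ/r₁) = 29.49 km/s.
Transfer-orbit speed at r₁ (v² = μ(2/r − 1/a)): v_p = √[μ(2/r₁ − 1/a_t)] = 38.15 km/s.
First burn Δv₁ = |v_p − v₁| = 8.660 km/s.
At r₂, v₂ = √(μ/r₂) = 13.023 km/s.
Transfer-orbit speed at r₂: v_a = √[μ(2/r₂ − 1/a_t)] = 7.4404 km/s.
Second burn Δv₂ = |v₂ − v_a| = 5.583 km/s.
Total Δv = Δv₁ + Δv₂ = 14.24 km/s.

Δv = 14240 m/s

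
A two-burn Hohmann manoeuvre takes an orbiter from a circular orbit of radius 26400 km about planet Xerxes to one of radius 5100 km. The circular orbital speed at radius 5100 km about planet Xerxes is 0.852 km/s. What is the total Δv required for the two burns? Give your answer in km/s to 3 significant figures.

From the circular-orbit relation v² = μ/r at r = 5100 km: μ = v²r = (0.852)² × 5100 = 3702.11 km³/s².
Transfer-ellipse semi-major axis a_t = (r₁ + r₂)/2 = (26400 + 5100)/2 = 15750 km.
At r₁ the circular-orbit speed is v₁ = √(μ/r₁) = 0.374475 km/s.
Transfer-orbit speed at r₁ (vis-viva): v_a = √[μ(2/r₁ − 1/a_t)] = 0.213092 km/s.
First burn Δv₁ = |v_a − v₁| = 0.161383 km/s.
Circular speed at r₂: v₂ = √(μ/r₂) = 0.8520000 km/s.
Transfer-orbit speed at r₂: v_p = √[μ(2/r₂ − 1/a_t)] = 1.103065 km/s.
Second burn Δv₂ = |v₂ − v_p| = 0.251065 km/s.
Δv = Δv₁ + Δv₂ = 0.161383 + 0.251065 = 0.4124 km/s.

Δv = 0.412 km/s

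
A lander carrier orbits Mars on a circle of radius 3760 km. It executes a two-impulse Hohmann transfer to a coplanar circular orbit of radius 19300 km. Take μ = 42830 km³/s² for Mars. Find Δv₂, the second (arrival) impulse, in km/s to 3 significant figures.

Δv₂ = 0.639 km/s

Transfer-ellipse semi-major axis a_t = (r₁ + r₂)/2 = (3760 + 19300)/2 = 11530 km.
Circular speed at r = 19300 km: v_c = √(μ/r) = 1.4897 km/s.
Vis-viva on the transfer ellipse at r = 19300 km gives v_t = √[μ(2/r − 1/a_t)] = 0.85070 km/s.
Δv₂ = |v_t − v_c| = |0.85070 − 1.4897| = 0.6390 km/s.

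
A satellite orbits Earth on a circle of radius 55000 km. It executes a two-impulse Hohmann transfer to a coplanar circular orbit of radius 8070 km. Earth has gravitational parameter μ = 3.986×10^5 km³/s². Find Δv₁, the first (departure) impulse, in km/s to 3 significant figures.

Transfer-ellipse semi-major axis a_t = (r₁ + r₂)/2 = (55000 + 8070)/2 = 31535 km.
Circular speed at r = 55000 km: v_c = √(μ/r) = 2.692 km/s.
Transfer-orbit speed at the same r (vis-viva, a = a_t): v_t = √[μ(2/r − 1/a_t)] = 1.362 km/s.
Δv₁ = |v_t − v_c| = |1.362 − 2.692| = 1.330 km/s.

Δv₁ = 1.33 km/s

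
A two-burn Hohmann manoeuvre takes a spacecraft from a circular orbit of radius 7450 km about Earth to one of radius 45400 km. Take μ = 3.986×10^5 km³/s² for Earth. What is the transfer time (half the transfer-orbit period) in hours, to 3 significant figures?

Transfer-ellipse semi-major axis a_t = (r₁ + r₂)/2 = (7450 + 45400)/2 = 26425 km.
By Kepler's third law the transfer-orbit period is T = 2π√(a_t³/μ), so t = T/2 = 21370 s.
Converting: 21370 s ÷ 3600 s/hour = 5.94 hours.

t = 5.94 hours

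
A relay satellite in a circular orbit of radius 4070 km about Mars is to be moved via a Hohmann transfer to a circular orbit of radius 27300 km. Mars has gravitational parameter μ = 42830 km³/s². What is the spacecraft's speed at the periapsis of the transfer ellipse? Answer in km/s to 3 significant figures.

v = 4.28 km/s

The Hohmann ellipse has a_t = (r₁ + r₂)/2 = 15685 km.
At periapsis, r = 4070 km.
Applying v² = μ(2/r − 1/a_t): v = 4.280 km/s.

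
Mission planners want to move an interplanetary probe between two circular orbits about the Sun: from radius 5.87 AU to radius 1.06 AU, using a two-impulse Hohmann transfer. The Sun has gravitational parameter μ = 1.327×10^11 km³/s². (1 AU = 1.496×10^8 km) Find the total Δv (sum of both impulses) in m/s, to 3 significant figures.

In km: r₁ = 5.87 × 1.496×10^8 = 8.78152×10^8 km; r₂ = 1.06 × 1.496×10^8 = 1.58576×10^8 km.
Transfer-ellipse semi-major axis a_t = (r₁ + r₂)/2 = (8.78152×10^8 + 1.58576×10^8)/2 = 5.18364×10^8 km.
Circular speed at r₁: v₁ = √(μ/r₁) = √(1.327×10^11/8.78152×10^8) = 12.293 km/s.
Transfer-orbit speed at r₁ (vis-viva equation): v_a = √[μ(2/r₁ − 1/a_t)] = 6.7991 km/s.
First burn Δv₁ = |v_a − v₁| = 5.494 km/s.
Circular speed at r₂: v₂ = √(μ/r₂) = 28.928 km/s.
Transfer-orbit speed at r₂: v_p = √[μ(2/r₂ − 1/a_t)] = 37.652 km/s.
Second burn Δv₂ = |v₂ − v_p| = 8.724 km/s.
Total Δv = Δv₁ + Δv₂ = 14.22 km/s.

Δv = 14200 m/s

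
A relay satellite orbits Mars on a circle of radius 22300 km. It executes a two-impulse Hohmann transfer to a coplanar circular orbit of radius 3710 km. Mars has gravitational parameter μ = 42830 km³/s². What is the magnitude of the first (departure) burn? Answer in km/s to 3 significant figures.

Semi-major axis of the transfer orbit: a_t = (22300 + 3710)/2 = 13005 km.
On the circular orbit at r = 22300 km, v_c = √(μ/r) = 1.3859 km/s.
Transfer-orbit speed at the same r (vis-viva, a = a_t): v_t = √[μ(2/r − 1/a_t)] = 0.74021 km/s.
Δv₁ = |v_t − v_c| = |0.74021 − 1.3859| = 0.6457 km/s.

Δv₁ = 0.646 km/s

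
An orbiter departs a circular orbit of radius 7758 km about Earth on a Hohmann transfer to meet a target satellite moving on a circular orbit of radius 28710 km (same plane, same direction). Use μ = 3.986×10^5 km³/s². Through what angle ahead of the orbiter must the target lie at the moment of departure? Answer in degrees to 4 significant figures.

Transfer-ellipse semi-major axis a_t = (r₁ + r₂)/2 = (7758 + 28710)/2 = 18234 km.
The half-period of the transfer ellipse is t = π√(a_t³/μ) = 12252 s.
The target's mean motion on its circular orbit is ω₂ = √(μ/r₂³) = 1.2978×10^-4 rad/s.
Angle swept by the target during transfer: ω₂·t = 1.5901 rad = 91.11°.
Arrival is 180° from departure on the ellipse, so φ = 180° − 91.11° = 88.89°.

φ = 88.89°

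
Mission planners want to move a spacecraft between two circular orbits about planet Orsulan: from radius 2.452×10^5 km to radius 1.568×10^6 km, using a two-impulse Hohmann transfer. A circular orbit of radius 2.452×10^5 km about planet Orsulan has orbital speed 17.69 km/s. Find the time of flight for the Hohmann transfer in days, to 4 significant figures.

t = 3.583 days

From the circular-orbit relation v² = μ/r at r = 2.452×10^5 km: μ = v²r = (17.69)² × 2.452×10^5 = 7.67319×10^7 km³/s².
The Hohmann ellipse has a_t = (r₁ + r₂)/2 = 9.066×10^5 km.
Transfer time t = π√(a_t³/μ) = π√((9.066×10^5)³ / 7.67319×10^7) = 3.096×10^5 s.
Converting: 3.096×10^5 s ÷ 86400 s/day = 3.583 days.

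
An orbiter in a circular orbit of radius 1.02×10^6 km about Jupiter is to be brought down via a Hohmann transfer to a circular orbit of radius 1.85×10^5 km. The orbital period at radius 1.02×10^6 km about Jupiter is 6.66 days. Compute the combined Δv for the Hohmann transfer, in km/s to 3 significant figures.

From Kepler's third law T² = 4π²r³/μ at r = 1.02×10^6 km, T = 6.66 days = 6.66 × 86400 s = 5.75424×10^5 s: μ = 4π²r³/T² = 1.26527×10^8 km³/s².
The Hohmann ellipse has a_t = (r₁ + r₂)/2 = 6.025×10^5 km.
At r₁ the circular-orbit speed is v₁ = √(μ/r₁) = 11.138 km/s.
On the transfer ellipse at r₁, vis-viva equation gives v_a = √[μ(2/r₁ − 1/a_t)] = 6.1716 km/s.
First burn Δv₁ = |v_a − v₁| = 4.966 km/s.
Circular speed at r₂: v₂ = √(μ/r₂) = 26.152 km/s.
Transfer-orbit speed at r₂: v_p = √[μ(2/r₂ − 1/a_t)] = 34.027 km/s.
Second burn Δv₂ = |v₂ − v_p| = 7.875 km/s.
Total Δv = Δv₁ + Δv₂ = 12.84 km/s.

Δv = 12.8 km/s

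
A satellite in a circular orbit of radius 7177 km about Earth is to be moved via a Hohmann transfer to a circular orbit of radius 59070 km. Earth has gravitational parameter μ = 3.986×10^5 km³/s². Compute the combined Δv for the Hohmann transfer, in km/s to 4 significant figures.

Δv = 3.888 km/s

Transfer-ellipse semi-major axis a_t = (r₁ + r₂)/2 = (7177 + 59070)/2 = 33123.5 km.
At r₁ the circular-orbit speed is v₁ = √(μ/r₁) = 7.45242 km/s.
Transfer-orbit speed at r₁ (vis-viva): v_p = √[μ(2/r₁ − 1/a_t)] = 9.95205 km/s.
First burn Δv₁ = |v_p − v₁| = 2.4996 km/s.
At r₂, v₂ = √(μ/r₂) = 2.5977 km/s.
Transfer-orbit speed at r₂: v_a = √[μ(2/r₂ − 1/a_t)] = 1.2092 km/s.
Second burn Δv₂ = |v₂ − v_a| = 1.3885 km/s.
Total Δv = Δv₁ + Δv₂ = 3.888 km/s.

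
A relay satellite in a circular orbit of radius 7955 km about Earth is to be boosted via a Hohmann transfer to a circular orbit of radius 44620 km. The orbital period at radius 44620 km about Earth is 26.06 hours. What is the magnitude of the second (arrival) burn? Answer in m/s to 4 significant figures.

Δv₂ = 1344 m/s

From Kepler's third law T² = 4π²r³/μ at r = 44620 km, T = 26.06 hours = 26.06 × 3600 s = 93816 s: μ = 4π²r³/T² = 3.98469×10^5 km³/s².
Semi-major axis of the transfer orbit: a_t = (7955 + 44620)/2 = 26287.5 km.
Circular speed at r = 44620 km: v_c = √(μ/r) = 2.988 km/s.
Vis-viva on the transfer ellipse at r = 44620 km gives v_t = √[μ(2/r − 1/a_t)] = 1.644 km/s.
Δv₂ = |v_t − v_c| = |1.644 − 2.988| = 1.344 km/s.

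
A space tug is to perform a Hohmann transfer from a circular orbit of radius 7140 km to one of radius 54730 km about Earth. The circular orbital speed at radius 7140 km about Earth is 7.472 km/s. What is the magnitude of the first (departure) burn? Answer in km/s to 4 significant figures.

Δv₁ = 2.467 km/s

From the circular-orbit relation v² = μ/r at r = 7140 km: μ = v²r = (7.472)² × 7140 = 3.98632×10^5 km³/s².
Semi-major axis of the transfer orbit: a_t = (7140 + 54730)/2 = 30935 km.
On the circular orbit at r = 7140 km, v_c = √(μ/r) = 7.472 km/s.
Transfer-orbit speed at the same r (vis-viva, a = a_t): v_t = √[μ(2/r − 1/a_t)] = 9.939 km/s.
Δv₁ = |v_t − v_c| = |9.939 − 7.472| = 2.467 km/s.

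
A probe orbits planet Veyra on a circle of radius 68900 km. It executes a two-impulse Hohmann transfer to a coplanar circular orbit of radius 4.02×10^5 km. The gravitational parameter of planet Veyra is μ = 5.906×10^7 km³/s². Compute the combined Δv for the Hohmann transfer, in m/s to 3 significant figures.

Semi-major axis of the transfer orbit: a_t = (68900 + 4.020×10^5)/2 = 2.3545×10^5 km.
Circular speed at r₁: v₁ = √(μ/r₁) = √(5.906×10^7/68900) = 29.278 km/s.
Transfer-orbit speed at r₁ (v² = μ(2/r − 1/a)): v_p = √[μ(2/r₁ − 1/a_t)] = 38.256 km/s.
First burn Δv₁ = |v_p − v₁| = 8.978 km/s.
Circular speed at r₂: v₂ = √(μ/r₂) = 12.121 km/s.
Transfer-orbit speed at r₂: v_a = √[μ(2/r₂ − 1/a_t)] = 6.5568 km/s.
Second burn Δv₂ = |v₂ − v_a| = 5.564 km/s.
Total Δv = Δv₁ + Δv₂ = 14.54 km/s.

Δv = 14500 m/s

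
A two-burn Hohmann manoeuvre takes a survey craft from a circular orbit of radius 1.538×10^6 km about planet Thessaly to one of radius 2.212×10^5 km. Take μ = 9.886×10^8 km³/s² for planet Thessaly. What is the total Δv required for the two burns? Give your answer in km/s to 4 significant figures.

Δv = 34.19 km/s

Semi-major axis of the transfer orbit: a_t = (1.538×10^6 + 2.212×10^5)/2 = 8.796×10^5 km.
At r₁ the circular-orbit speed is v₁ = √(μ/r₁) = 25.35 km/s.
On the transfer ellipse at r₁, v² = μ(2/r − 1/a) gives v_a = √[μ(2/r₁ − 1/a_t)] = 12.71 km/s.
First burn Δv₁ = |v_a − v₁| = 12.64 km/s.
At r₂, v₂ = √(μ/r₂) = 66.85 km/s.
Transfer-orbit speed at r₂: v_p = √[μ(2/r₂ − 1/a_t)] = 88.40 km/s.
Second burn Δv₂ = |v₂ − v_p| = 21.55 km/s.
Δv = Δv₁ + Δv₂ = 12.64 + 21.55 = 34.19 km/s.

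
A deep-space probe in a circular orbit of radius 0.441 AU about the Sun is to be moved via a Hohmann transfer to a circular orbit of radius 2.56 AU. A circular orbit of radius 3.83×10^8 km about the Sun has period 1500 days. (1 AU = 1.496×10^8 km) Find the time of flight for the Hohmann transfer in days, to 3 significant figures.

t = 337 days

From Kepler's third law T² = 4π²r³/μ at r = 3.83×10^8 km, T = 1500 days = 1500 × 86400 s = 1.296×10^8 s: μ = 4π²r³/T² = 1.32052×10^11 km³/s².
In km: r₁ = 0.441 × 1.496×10^8 = 6.59736×10^7 km; r₂ = 2.56 × 1.496×10^8 = 3.82976×10^8 km.
The Hohmann ellipse has a_t = (r₁ + r₂)/2 = 2.244748×10^8 km.
Transfer time t = π√(a_t³/μ) = π√((2.244748×10^8)³ / 1.32052×10^11) = 2.908×10^7 s.
Converting: 2.908×10^7 s ÷ 86400 s/day = 337 days.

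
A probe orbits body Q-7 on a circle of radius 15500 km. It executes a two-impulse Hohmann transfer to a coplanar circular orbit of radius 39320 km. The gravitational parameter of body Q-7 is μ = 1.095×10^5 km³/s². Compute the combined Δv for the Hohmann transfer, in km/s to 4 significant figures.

Δv = 0.9394 km/s

The Hohmann ellipse has a_t = (r₁ + r₂)/2 = 27410 km.
Circular speed at r₁: v₁ = √(μ/r₁) = √(1.095×10^5/15500) = 2.6579 km/s.
On the transfer ellipse at r₁, vis-viva gives v_p = √[μ(2/r₁ − 1/a_t)] = 3.1834 km/s.
First burn Δv₁ = |v_p − v₁| = 0.5255 km/s.
Circular speed at r₂: v₂ = √(μ/r₂) = 1.6688 km/s.
Transfer-orbit speed at r₂: v_a = √[μ(2/r₂ − 1/a_t)] = 1.2549 km/s.
Second burn Δv₂ = |v₂ − v_a| = 0.4139 km/s.
Δv = Δv₁ + Δv₂ = 0.5255 + 0.4139 = 0.9394 km/s.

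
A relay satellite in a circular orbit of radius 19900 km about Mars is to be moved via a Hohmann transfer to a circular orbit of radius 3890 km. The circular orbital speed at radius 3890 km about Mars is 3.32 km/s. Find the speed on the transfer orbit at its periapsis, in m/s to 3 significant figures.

v = 4290 m/s

From the circular-orbit relation v² = μ/r at r = 3890 km: μ = v²r = (3.32)² × 3890 = 42877.1 km³/s².
Semi-major axis of the transfer orbit: a_t = (19900 + 3890)/2 = 11895 km.
At periapsis, r = 3890 km.
Vis-viva: v = √[μ(2/r − 1/a_t)] = √[42877.1 × (2/3890 − 1/11895)] = 4.294 km/s.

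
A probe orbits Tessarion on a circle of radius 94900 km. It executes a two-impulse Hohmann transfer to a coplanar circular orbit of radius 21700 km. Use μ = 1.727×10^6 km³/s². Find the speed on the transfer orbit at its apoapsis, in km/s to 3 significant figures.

v = 2.60 km/s

Semi-major axis of the transfer orbit: a_t = (94900 + 21700)/2 = 58300 km.
At apoapsis, r = 94900 km.
Vis-viva: v = √[μ(2/r − 1/a_t)] = √[1.727×10^6 × (2/94900 − 1/58300)] = 2.603 km/s.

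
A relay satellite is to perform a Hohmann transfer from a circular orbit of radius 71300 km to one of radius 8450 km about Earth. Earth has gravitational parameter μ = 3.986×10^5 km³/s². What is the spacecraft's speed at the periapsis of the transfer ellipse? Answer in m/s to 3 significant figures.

v = 9180 m/s

Semi-major axis of the transfer orbit: a_t = (71300 + 8450)/2 = 39875 km.
The periapsis of the transfer ellipse is at r = 8450 km.
From the vis-viva equation, v = √[μ(2/r − 1/a_t)] = 9.184 km/s.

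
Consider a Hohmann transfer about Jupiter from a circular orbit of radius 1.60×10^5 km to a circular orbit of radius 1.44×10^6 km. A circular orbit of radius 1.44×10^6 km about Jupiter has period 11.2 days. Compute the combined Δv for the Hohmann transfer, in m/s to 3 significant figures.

From Kepler's third law T² = 4π²r³/μ at r = 1.44×10^6 km, T = 11.2 days = 11.2 × 86400 s = 9.6768×10^5 s: μ = 4π²r³/T² = 1.25888×10^8 km³/s².
Semi-major axis of the transfer orbit: a_t = (1.600×10^5 + 1.440×10^6)/2 = 8.000×10^5 km.
At r₁ the circular-orbit speed is v₁ = √(μ/r₁) = 28.050 km/s.
Transfer-orbit speed at r₁ (vis-viva): v_p = √[μ(2/r₁ − 1/a_t)] = 37.633 km/s.
First burn Δv₁ = |v_p − v₁| = 9.583 km/s.
Circular speed at r₂: v₂ = √(μ/r₂) = 9.350 km/s.
Transfer-orbit speed at r₂: v_a = √[μ(2/r₂ − 1/a_t)] = 4.181 km/s.
Second burn Δv₂ = |v₂ − v_a| = 5.169 km/s.
Δv = Δv₁ + Δv₂ = 9.583 + 5.169 = 14.75 km/s.

Δv = 14800 m/s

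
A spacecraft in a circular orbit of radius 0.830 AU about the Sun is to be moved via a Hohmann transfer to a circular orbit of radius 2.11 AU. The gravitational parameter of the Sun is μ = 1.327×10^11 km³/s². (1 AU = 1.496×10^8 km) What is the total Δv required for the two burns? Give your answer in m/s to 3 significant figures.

Δv = 11600 m/s

In km: r₁ = 0.830 × 1.496×10^8 = 1.24168×10^8 km; r₂ = 2.11 × 1.496×10^8 = 3.15656×10^8 km.
Transfer-ellipse semi-major axis a_t = (r₁ + r₂)/2 = (1.24168×10^8 + 3.15656×10^8)/2 = 2.19912×10^8 km.
At r₁ the circular-orbit speed is v₁ = √(μ/r₁) = 32.691 km/s.
On the transfer ellipse at r₁, vis-viva equation gives v_p = √[μ(2/r₁ − 1/a_t)] = 39.166 km/s.
First burn Δv₁ = |v_p − v₁| = 6.475 km/s.
At r₂, v₂ = √(μ/r₂) = 20.504 km/s.
Transfer-orbit speed at r₂: v_a = √[μ(2/r₂ − 1/a_t)] = 15.407 km/s.
Second burn Δv₂ = |v₂ − v_a| = 5.097 km/s.
Total Δv = Δv₁ + Δv₂ = 11.57 km/s.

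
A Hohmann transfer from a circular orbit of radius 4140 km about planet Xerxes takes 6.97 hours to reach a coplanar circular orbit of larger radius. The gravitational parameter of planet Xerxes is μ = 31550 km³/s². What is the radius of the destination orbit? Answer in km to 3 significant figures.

r₂ = 21100 km

Transfer time t = 6.97 hours = 25092 s, and t = π√(a_t³/μ).
So a_t = (μ t²/π²)^(1/3) = (31550 × (25092)² / π²)^(1/3) = 12626 km.
Since a_t = (r₁ + r₂)/2, r₂ = 2a_t − r₁ = 2×12626 − 4140 = 21112 km.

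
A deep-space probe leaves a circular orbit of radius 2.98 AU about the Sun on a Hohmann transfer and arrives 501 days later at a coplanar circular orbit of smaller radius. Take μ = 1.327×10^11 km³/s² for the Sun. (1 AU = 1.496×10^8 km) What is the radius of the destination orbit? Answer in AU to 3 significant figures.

r₂ = 0.939 AU

In km: r₁ = 2.98 × 1.496×10^8 = 4.45808×10^8 km.
Transfer time t = 501 days = 4.32864×10^7 s, and t = π√(a_t³/μ).
So a_t = (μ t²/π²)^(1/3) = (1.327×10^11 × (4.32864×10^7)² / π²)^(1/3) = 2.9315×10^8 km.
Since a_t = (r₁ + r₂)/2, r₂ = 2a_t − r₁ = 2×2.9315×10^8 − 4.45808×10^8 = 1.40492×10^8 km.
In AU: r₂ = 1.40492×10^8 / 1.496×10^8 = 0.939 AU.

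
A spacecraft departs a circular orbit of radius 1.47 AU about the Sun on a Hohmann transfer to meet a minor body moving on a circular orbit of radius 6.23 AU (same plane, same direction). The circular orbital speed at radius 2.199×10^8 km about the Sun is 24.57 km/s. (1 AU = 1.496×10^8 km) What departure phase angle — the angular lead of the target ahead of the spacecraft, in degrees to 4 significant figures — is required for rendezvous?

From the circular-orbit relation v² = μ/r at r = 2.199×10^8 km: μ = v²r = (24.57)² × 2.199×10^8 = 1.32750×10^11 km³/s².
In km: r₁ = 1.47 × 1.496×10^8 = 2.19912×10^8 km; r₂ = 6.23 × 1.496×10^8 = 9.32008×10^8 km.
Transfer-ellipse semi-major axis a_t = (r₁ + r₂)/2 = (2.19912×10^8 + 9.32008×10^8)/2 = 5.7596×10^8 km.
The half-period of the transfer ellipse is t = π√(a_t³/μ) = 1.19185×10^8 s.
Target angular speed ω₂ = √(μ/r₂³) = 1.28053×10^-8 rad/s.
Angle swept by the target during transfer: ω₂·t = 1.5262 rad = 87.44°.
Arrival is 180° from departure on the ellipse, so φ = 180° − 87.44° = 92.56°.

φ = 92.56°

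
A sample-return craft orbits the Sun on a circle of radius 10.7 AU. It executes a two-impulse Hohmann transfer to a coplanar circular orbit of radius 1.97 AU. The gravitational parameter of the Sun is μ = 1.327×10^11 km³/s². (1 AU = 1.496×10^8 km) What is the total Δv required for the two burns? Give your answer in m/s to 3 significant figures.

In km: r₁ = 10.7 × 1.496×10^8 = 1.60072×10^9 km; r₂ = 1.97 × 1.496×10^8 = 2.94712×10^8 km.
Semi-major axis of the transfer orbit: a_t = (1.60072×10^9 + 2.94712×10^8)/2 = 9.47716×10^8 km.
At r₁ the circular-orbit speed is v₁ = √(μ/r₁) = 9.105 km/s.
On the transfer ellipse at r₁, vis-viva gives v_a = √[μ(2/r₁ − 1/a_t)] = 5.077 km/s.
First burn Δv₁ = |v_a − v₁| = 4.028 km/s.
At r₂, v₂ = √(μ/r₂) = 21.220 km/s.
Transfer-orbit speed at r₂: v_p = √[μ(2/r₂ − 1/a_t)] = 27.578 km/s.
Second burn Δv₂ = |v₂ − v_p| = 6.358 km/s.
Δv = Δv₁ + Δv₂ = 4.028 + 6.358 = 10.39 km/s.

Δv = 10400 m/s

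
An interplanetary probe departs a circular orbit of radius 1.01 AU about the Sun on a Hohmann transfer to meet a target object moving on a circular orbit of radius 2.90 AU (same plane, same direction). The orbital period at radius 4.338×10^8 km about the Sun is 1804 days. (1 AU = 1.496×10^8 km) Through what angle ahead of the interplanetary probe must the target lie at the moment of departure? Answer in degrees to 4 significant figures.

φ = 80.37°

From Kepler's third law T² = 4π²r³/μ at r = 4.338×10^8 km, T = 1804 days = 1804 × 86400 s = 1.558656×10^8 s: μ = 4π²r³/T² = 1.32656×10^11 km³/s².
In km: r₁ = 1.01 × 1.496×10^8 = 1.51096×10^8 km; r₂ = 2.90 × 1.496×10^8 = 4.3384×10^8 km.
The Hohmann ellipse has a_t = (r₁ + r₂)/2 = 2.92468×10^8 km.
The half-period of the transfer ellipse is t = π√(a_t³/μ) = 4.3142×10^7 s.
Target angular speed ω₂ = √(μ/r₂³) = 4.0306×10^-8 rad/s.
Angle swept by the target during transfer: ω₂·t = 1.7389 rad = 99.63°.
The interplanetary probe traverses 180° on the transfer ellipse, so the target must lead by 180° − 99.63° = 80.37°.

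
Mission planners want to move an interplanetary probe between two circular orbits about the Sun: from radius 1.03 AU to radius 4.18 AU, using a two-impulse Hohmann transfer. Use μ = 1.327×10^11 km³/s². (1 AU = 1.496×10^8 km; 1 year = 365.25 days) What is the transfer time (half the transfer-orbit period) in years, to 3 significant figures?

t = 2.10 years

In km: r₁ = 1.03 × 1.496×10^8 = 1.54088×10^8 km; r₂ = 4.18 × 1.496×10^8 = 6.25328×10^8 km.
Semi-major axis of the transfer orbit: a_t = (1.54088×10^8 + 6.25328×10^8)/2 = 3.89708×10^8 km.
By Kepler's third law the transfer-orbit period is T = 2π√(a_t³/μ), so t = T/2 = 6.635×10^7 s.
Converting: 6.635×10^7 s ÷ 3.15576×10^7 s/year (365.25 × 86400) = 2.10 years.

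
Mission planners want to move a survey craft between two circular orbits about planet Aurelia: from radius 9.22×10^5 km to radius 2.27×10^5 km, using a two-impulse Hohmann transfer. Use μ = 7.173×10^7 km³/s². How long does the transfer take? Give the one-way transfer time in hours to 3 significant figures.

t = 44.9 hours

The Hohmann ellipse has a_t = (r₁ + r₂)/2 = 5.745×10^5 km.
By Kepler's third law the transfer-orbit period is T = 2π√(a_t³/μ), so t = T/2 = 1.615×10^5 s.
Converting: 1.615×10^5 s ÷ 3600 s/hour = 44.9 hours.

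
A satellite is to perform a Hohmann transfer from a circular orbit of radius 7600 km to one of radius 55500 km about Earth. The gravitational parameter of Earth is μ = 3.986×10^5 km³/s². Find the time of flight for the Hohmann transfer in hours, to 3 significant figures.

Semi-major axis of the transfer orbit: a_t = (7600 + 55500)/2 = 31550 km.
Half the transfer-orbit period gives t = π√(a_t³/μ) = 27890 s.
Converting: 27890 s ÷ 3600 s/hour = 7.75 hours.

t = 7.75 hours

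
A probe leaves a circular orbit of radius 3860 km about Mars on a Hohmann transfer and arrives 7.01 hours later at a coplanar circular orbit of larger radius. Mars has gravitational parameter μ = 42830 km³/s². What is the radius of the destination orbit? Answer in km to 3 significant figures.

Transfer time t = 7.01 hours = 25236 s, and t = π√(a_t³/μ).
So a_t = (μ t²/π²)^(1/3) = (42830 × (25236)² / π²)^(1/3) = 14033 km.
Since a_t = (r₁ + r₂)/2, r₂ = 2a_t − r₁ = 2×14033 − 3860 = 24206 km.

r₂ = 24200 km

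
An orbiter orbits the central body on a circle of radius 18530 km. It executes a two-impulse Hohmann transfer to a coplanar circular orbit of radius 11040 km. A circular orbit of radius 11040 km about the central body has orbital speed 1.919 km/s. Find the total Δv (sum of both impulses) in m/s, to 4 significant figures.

From the circular-orbit relation v² = μ/r at r = 11040 km: μ = v²r = (1.919)² × 11040 = 40655.5 km³/s².
Transfer-ellipse semi-major axis a_t = (r₁ + r₂)/2 = (18530 + 11040)/2 = 14785 km.
Circular speed at r₁: v₁ = √(μ/r₁) = √(40655.5/18530) = 1.48123 km/s.
Transfer-orbit speed at r₁ (vis-viva): v_a = √[μ(2/r₁ − 1/a_t)] = 1.27996 km/s.
First burn Δv₁ = |v_a − v₁| = 0.2013 km/s.
At r₂, v₂ = √(μ/r₂) = 1.9190 km/s.
Transfer-orbit speed at r₂: v_p = √[μ(2/r₂ − 1/a_t)] = 2.1483 km/s.
Second burn Δv₂ = |v₂ − v_p| = 0.2293 km/s.
Total Δv = Δv₁ + Δv₂ = 0.4306 km/s.

Δv = 430.6 m/s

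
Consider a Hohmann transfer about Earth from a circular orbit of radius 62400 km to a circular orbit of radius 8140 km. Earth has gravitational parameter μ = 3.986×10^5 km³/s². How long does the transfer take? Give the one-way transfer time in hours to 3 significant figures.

t = 9.16 hours

Semi-major axis of the transfer orbit: a_t = (62400 + 8140)/2 = 35270 km.
Transfer time t = π√(a_t³/μ) = π√((35270)³ / 3.986×10^5) = 32960 s.
Converting: 32960 s ÷ 3600 s/hour = 9.16 hours.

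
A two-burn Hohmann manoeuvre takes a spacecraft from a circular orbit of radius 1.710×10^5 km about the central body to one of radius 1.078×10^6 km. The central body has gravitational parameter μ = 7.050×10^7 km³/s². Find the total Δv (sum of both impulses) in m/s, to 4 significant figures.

Δv = 10230 m/s

Semi-major axis of the transfer orbit: a_t = (1.710×10^5 + 1.078×10^6)/2 = 6.245×10^5 km.
Circular speed at r₁: v₁ = √(μ/r₁) = √(7.050×10^7/1.710×10^5) = 20.305 km/s.
On the transfer ellipse at r₁, v² = μ(2/r − 1/a) gives v_p = √[μ(2/r₁ − 1/a_t)] = 26.677 km/s.
First burn Δv₁ = |v_p − v₁| = 6.372 km/s.
At r₂, v₂ = √(μ/r₂) = 8.087 km/s.
Transfer-orbit speed at r₂: v_a = √[μ(2/r₂ − 1/a_t)] = 4.232 km/s.
Second burn Δv₂ = |v₂ − v_a| = 3.855 km/s.
Δv = Δv₁ + Δv₂ = 6.372 + 3.855 = 10.23 km/s.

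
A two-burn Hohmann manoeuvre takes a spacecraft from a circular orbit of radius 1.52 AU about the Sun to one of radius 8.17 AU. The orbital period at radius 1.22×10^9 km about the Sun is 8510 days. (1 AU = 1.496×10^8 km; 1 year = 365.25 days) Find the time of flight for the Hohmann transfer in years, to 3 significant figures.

From Kepler's third law T² = 4π²r³/μ at r = 1.22×10^9 km, T = 8510 days = 8510 × 86400 s = 7.35264×10^8 s: μ = 4π²r³/T² = 1.32603×10^11 km³/s².
In km: r₁ = 1.52 × 1.496×10^8 = 2.27392×10^8 km; r₂ = 8.17 × 1.496×10^8 = 1.222232×10^9 km.
Transfer-ellipse semi-major axis a_t = (r₁ + r₂)/2 = (2.27392×10^8 + 1.222232×10^9)/2 = 7.24812×10^8 km.
Transfer time t = π√(a_t³/μ) = π√((7.24812×10^8)³ / 1.32603×10^11) = 1.683×10^8 s.
Converting: 1.683×10^8 s ÷ 3.15576×10^7 s/year (365.25 × 86400) = 5.33 years.

t = 5.33 years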